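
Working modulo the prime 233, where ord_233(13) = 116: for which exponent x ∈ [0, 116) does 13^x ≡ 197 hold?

9

Successive powers of 13 modulo 233:
  13^0=1  13^1=13  13^2=169  13^3=100  13^4=135  13^5=124
  13^6=214  13^7=219  13^8=51  13^9=197
So 13^9 ≡ 197 (mod 233), giving x = 9.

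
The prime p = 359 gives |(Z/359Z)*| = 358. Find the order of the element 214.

179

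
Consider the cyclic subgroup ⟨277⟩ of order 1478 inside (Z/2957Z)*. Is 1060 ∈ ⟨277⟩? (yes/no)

1060 ∈ ⟨277⟩ iff 1060^1478 ≡ 1 (mod 2957), since |⟨277⟩| = 1478.
1060^1478 mod 2957 = 2956.
Since 2956 ≠ 1, 1060 does not lie in the subgroup.

no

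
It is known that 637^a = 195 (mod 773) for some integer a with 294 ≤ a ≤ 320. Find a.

Compute 637^294 mod 773 = 716, then multiply by 637 repeatedly:
  637^294=716  637^295=22  637^296=100  637^297=314  637^298=584
  637^299=195
Found 195 at exponent 299.

299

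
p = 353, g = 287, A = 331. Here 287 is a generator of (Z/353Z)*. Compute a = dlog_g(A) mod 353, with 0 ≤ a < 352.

80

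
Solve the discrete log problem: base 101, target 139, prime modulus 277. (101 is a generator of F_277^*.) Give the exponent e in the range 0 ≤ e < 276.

141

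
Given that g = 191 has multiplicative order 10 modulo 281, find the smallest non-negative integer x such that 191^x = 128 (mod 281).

9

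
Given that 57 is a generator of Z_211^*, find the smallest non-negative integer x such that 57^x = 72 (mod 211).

187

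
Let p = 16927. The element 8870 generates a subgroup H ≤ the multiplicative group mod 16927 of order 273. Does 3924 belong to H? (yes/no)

no

3924 ∈ ⟨8870⟩ iff 3924^273 ≡ 1 (mod 16927), since |⟨8870⟩| = 273.
3924^273 mod 16927 = 12472.
Since 12472 ≠ 1, 3924 does not lie in the subgroup.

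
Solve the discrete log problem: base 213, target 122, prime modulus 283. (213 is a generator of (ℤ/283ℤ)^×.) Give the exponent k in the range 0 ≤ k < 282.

243

Baby-step giant-step with m = ceil(sqrt(282)) = 17.
Baby table (213^j mod 283 for j=0..16):
  0:1  1:213  2:89  3:279  4:280  5:210  6:16  7:12
  8:9  9:219  10:235  11:247  12:256  13:192  14:144  15:108
  16:81
Giant step factor: 213^(-17) ≡ 198 (mod 283).
Scan 122·198^i mod 283 for i = 0, 1, …:
  i=0: 122   i=1: 101   i=2: 188   i=3: 151
  i=4: 183   i=5: 10   i=6: 282   i=7: 85
  i=8: 133   i=9: 15     …   i=13: 164
  i=14: 210
Match at i=14, j=5: k = 14·17 + 5 = 243.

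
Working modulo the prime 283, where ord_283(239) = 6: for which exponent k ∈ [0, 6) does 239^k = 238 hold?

2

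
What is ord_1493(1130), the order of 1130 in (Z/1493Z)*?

1492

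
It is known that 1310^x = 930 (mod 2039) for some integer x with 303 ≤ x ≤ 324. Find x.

Compute 1310^303 mod 2039 = 378, then multiply by 1310 repeatedly:
  1310^303=378  1310^304=1742  1310^305=379  1310^306=1013  1310^307=1680
  1310^308=719  1310^309=1911  1310^310=1557  1310^311=670  1310^312=930
Found 930 at exponent 312.

312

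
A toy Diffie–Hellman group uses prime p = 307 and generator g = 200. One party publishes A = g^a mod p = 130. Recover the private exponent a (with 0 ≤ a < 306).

133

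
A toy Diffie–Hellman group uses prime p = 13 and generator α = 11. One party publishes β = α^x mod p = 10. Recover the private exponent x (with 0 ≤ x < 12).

10

Successive powers of 11 modulo 13:
  11^0=1  11^1=11  11^2=4  11^3=5  11^4=3  11^5=7
  11^6=12  11^7=2  11^8=9  11^9=8  11^10=10
So 11^10 ≡ 10 (mod 13), giving x = 10.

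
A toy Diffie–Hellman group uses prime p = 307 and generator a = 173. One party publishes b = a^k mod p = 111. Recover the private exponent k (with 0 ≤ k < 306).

Baby-step giant-step with m = ceil(sqrt(306)) = 18.
Baby table (173^j mod 307 for j=0..17):
  0:1  1:173  2:150  3:162  4:89  5:47  6:149  7:296
  8:246  9:192  10:60  11:249  12:97  13:203  14:121  15:57
  16:37  17:261
Giant step factor: 173^(-18) ≡ 64 (mod 307).
Scan 111·64^i mod 307 for i = 0, 1, …:
  i=0: 111   i=1: 43   i=2: 296
Match at i=2, j=7: k = 2·18 + 7 = 43.

43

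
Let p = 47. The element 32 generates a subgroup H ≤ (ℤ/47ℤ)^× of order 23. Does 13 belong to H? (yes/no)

⟨32⟩ has order 23; its elements mod 47 are {1, 2, 3, 4, 6, 7, 8, 9, 12, 14, 16, 17, 18, 21, 24, 25, 27, 28, 32, 34, 36, 37, 42}.
13 is not in this set.

no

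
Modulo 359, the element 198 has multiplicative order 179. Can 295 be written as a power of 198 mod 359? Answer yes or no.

no

295 ∈ ⟨198⟩ iff 295^179 ≡ 1 (mod 359), since |⟨198⟩| = 179.
295^179 mod 359 = 358.
Since 358 ≠ 1, 295 does not lie in the subgroup.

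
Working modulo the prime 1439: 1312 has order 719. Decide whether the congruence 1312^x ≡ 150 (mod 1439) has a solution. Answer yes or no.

yes

150 ∈ ⟨1312⟩ iff 150^719 ≡ 1 (mod 1439), since |⟨1312⟩| = 719.
150^719 mod 1439 = 1.
Since 1 = 1, 150 lies in the subgroup.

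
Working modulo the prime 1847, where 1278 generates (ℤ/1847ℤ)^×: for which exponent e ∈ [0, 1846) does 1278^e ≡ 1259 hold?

Baby-step giant-step with m = ceil(sqrt(1846)) = 43.
Baby table (1278^j mod 1847 for j=0..42):
  0:1  1:1278  2:536  3:1618  4:1011  5:1005  6:725  7:1203
  8:730  9:205  10:1563  11:907  12:1077  13:391  14:1008  15:865
  16:964  17:43  18:1391  19:884  20:1235  21:992  22:734  23:1623
  24:13  25:1838  26:1427  27:717  28:214  29:136  30:190  31:863
  32:255  33:818  34:2  35:709  36:1072  37:1389  38:175  39:163
  40:1450  41:559  42:1460
Giant step factor: 1278^(-43) ≡ 1383 (mod 1847).
Scan 1259·1383^i mod 1847 for i = 0, 1, …:
  i=0: 1259   i=1: 1323   i=2: 1179   i=3: 1503
  i=4: 774   i=5: 1029   i=6: 917   i=7: 1169
  i=8: 602   i=9: 1416     …   i=26: 1768
  i=27: 1563
Match at i=27, j=10: e = 27·43 + 10 = 1171.

1171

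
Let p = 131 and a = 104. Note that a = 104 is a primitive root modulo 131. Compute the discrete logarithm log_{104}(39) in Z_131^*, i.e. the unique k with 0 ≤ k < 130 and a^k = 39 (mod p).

Baby-step giant-step with m = ceil(sqrt(130)) = 12.
Baby table (104^j mod 131 for j=0..11):
  0:1  1:104  2:74  3:98  4:105  5:47  6:41  7:72
  8:21  9:88  10:113  11:93
Giant step factor: 104^(-12) ≡ 125 (mod 131).
Scan 39·125^i mod 131 for i = 0, 1, …:
  i=0: 39   i=1: 28   i=2: 94   i=3: 91
  i=4: 109   i=5: 1
Match at i=5, j=0: k = 5·12 + 0 = 60.

60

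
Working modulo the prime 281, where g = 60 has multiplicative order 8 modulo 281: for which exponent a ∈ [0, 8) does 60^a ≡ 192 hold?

3

Successive powers of 60 modulo 281:
  60^0=1  60^1=60  60^2=228  60^3=192
So 60^3 ≡ 192 (mod 281), giving a = 3.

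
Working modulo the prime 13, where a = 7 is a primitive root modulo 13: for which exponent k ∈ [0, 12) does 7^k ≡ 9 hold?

Successive powers of 7 modulo 13:
  7^0=1  7^1=7  7^2=10  7^3=5  7^4=9
So 7^4 ≡ 9 (mod 13), giving k = 4.

4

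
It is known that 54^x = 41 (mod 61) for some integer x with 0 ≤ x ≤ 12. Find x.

6

Compute 54^0 mod 61 = 1, then multiply by 54 repeatedly:
  54^0=1  54^1=54  54^2=49  54^3=23  54^4=22
  54^5=29  54^6=41
Found 41 at exponent 6.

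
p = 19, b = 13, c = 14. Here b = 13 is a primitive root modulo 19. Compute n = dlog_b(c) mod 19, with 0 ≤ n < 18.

Successive powers of 13 modulo 19:
  13^0=1  13^1=13  13^2=17  13^3=12  13^4=4  13^5=14
So 13^5 ≡ 14 (mod 19), giving n = 5.

5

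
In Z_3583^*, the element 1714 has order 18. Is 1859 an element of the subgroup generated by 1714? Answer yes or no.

⟨1714⟩ has order 18; its elements mod 3583 are {1, 95, 264, 1038, 1039, 1595, 1619, 1714, 1724, 1859, 1869, 1964, 1988, 2544, 2545, 3319, 3488, 3582}.
1859 is in this set.

yes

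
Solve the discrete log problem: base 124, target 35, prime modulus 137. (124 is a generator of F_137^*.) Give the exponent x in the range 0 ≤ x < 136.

89

Baby-step giant-step with m = ceil(sqrt(136)) = 12.
Baby table (124^j mod 137 for j=0..11):
  0:1  1:124  2:32  3:132  4:65  5:114  6:25  7:86
  8:115  9:12  10:118  11:110
Giant step factor: 124^(-12) ≡ 121 (mod 137).
Scan 35·121^i mod 137 for i = 0, 1, …:
  i=0: 35   i=1: 125   i=2: 55   i=3: 79
  i=4: 106   i=5: 85   i=6: 10   i=7: 114
Match at i=7, j=5: x = 7·12 + 5 = 89.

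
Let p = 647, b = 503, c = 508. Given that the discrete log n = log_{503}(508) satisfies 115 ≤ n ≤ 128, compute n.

126

Compute 503^115 mod 647 = 132, then multiply by 503 repeatedly:
  503^115=132  503^116=402  503^117=342  503^118=571  503^119=592
  503^120=156  503^121=181  503^122=463  503^123=616  503^124=582
  503^125=302  503^126=508
Found 508 at exponent 126.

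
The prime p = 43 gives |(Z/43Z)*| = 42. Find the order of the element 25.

21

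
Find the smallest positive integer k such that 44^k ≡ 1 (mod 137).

The order of 44 must divide p − 1 = 136 = 2^3 · 17.
Divisors: 1, 2, 4, 8, 17, 34, 68, 136.
Check each in increasing order: 44^1 ≡ 44;  44^2 ≡ 18;  44^4 ≡ 50;  44^8 ≡ 34;  44^17 ≡ 37;  44^34 ≡ 136;  44^68 ≡ 1.
Smallest exponent giving 1 is 68.

68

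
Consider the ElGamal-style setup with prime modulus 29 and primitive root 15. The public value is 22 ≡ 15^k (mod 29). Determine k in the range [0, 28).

2

Successive powers of 15 modulo 29:
  15^0=1  15^1=15  15^2=22
So 15^2 ≡ 22 (mod 29), giving k = 2.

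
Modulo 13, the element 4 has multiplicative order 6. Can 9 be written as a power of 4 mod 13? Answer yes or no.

yes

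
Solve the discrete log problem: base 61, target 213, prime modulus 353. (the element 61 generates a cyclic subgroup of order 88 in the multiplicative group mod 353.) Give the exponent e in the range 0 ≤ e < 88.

Baby-step giant-step with m = ceil(sqrt(88)) = 10.
Baby table (61^j mod 353 for j=0..9):
  0:1  1:61  2:191  3:2  4:122  5:29  6:4  7:244
  8:58  9:8
Giant step factor: 61^(-10) ≡ 34 (mod 353).
Scan 213·34^i mod 353 for i = 0, 1, …:
  i=0: 213   i=1: 182   i=2: 187   i=3: 4
Match at i=3, j=6: e = 3·10 + 6 = 36.

36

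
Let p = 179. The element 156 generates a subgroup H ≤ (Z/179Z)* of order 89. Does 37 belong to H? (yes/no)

37 ∈ ⟨156⟩ iff 37^89 ≡ 1 (mod 179), since |⟨156⟩| = 89.
37^89 mod 179 = 178.
Since 178 ≠ 1, 37 does not lie in the subgroup.

no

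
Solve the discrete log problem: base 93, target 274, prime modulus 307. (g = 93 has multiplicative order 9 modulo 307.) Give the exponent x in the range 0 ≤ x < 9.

8

Successive powers of 93 modulo 307:
  93^0=1  93^1=93  93^2=53  93^3=17  93^4=46  93^5=287
  93^6=289  93^7=168  93^8=274
So 93^8 ≡ 274 (mod 307), giving x = 8.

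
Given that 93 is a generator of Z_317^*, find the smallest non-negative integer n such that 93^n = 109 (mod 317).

Baby-step giant-step with m = ceil(sqrt(316)) = 18.
Baby table (93^j mod 317 for j=0..17):
  0:1  1:93  2:90  3:128  4:175  5:108  6:217  7:210
  8:193  9:197  10:252  11:295  12:173  13:239  14:37  15:271
  16:160  17:298
Giant step factor: 93^(-18) ≡ 263 (mod 317).
Scan 109·263^i mod 317 for i = 0, 1, …:
  i=0: 109   i=1: 137   i=2: 210
Match at i=2, j=7: n = 2·18 + 7 = 43.

43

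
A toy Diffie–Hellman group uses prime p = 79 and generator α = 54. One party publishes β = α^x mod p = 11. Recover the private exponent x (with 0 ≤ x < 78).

Baby-step giant-step with m = ceil(sqrt(78)) = 9.
Baby table (54^j mod 79 for j=0..8):
  0:1  1:54  2:72  3:17  4:49  5:39  6:52  7:43
  8:31
Giant step factor: 54^(-9) ≡ 58 (mod 79).
Scan 11·58^i mod 79 for i = 0, 1, …:
  i=0: 11   i=1: 6   i=2: 32   i=3: 39
Match at i=3, j=5: x = 3·9 + 5 = 32.

32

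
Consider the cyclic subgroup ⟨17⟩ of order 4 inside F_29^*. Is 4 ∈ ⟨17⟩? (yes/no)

no

⟨17⟩ has order 4; its elements mod 29 are {1, 12, 17, 28}.
4 is not in this set.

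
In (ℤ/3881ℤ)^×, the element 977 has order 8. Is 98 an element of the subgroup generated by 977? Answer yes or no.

no

98 ∈ ⟨977⟩ iff 98^8 ≡ 1 (mod 3881), since |⟨977⟩| = 8.
98^8 mod 3881 = 1698.
Since 1698 ≠ 1, 98 does not lie in the subgroup.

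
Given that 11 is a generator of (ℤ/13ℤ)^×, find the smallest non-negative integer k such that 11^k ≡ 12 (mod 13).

6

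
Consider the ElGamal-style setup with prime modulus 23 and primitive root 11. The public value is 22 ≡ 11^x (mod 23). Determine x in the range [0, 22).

11

Successive powers of 11 modulo 23:
  11^0=1  11^1=11  11^2=6  11^3=20  11^4=13  11^5=5
  11^6=9  11^7=7  11^8=8  11^9=19  11^10=2  11^11=22
So 11^11 ≡ 22 (mod 23), giving x = 11.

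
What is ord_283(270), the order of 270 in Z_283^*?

282

The order of 270 must divide p − 1 = 282 = 2 · 3 · 47.
Divisors: 1, 2, 3, 6, 47, 94, 141, 282.
Check each in increasing order: 270^1 ≡ 270;  270^2 ≡ 169;  270^3 ≡ 67;  270^6 ≡ 244;  270^47 ≡ 45;  270^94 ≡ 44;  270^141 ≡ 282;  270^282 ≡ 1.
Smallest exponent giving 1 is 282.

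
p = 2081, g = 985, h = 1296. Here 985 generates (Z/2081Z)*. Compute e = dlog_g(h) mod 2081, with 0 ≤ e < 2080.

92

Baby-step giant-step with m = ceil(sqrt(2080)) = 46.
Baby table (985^j mod 2081 for j=0..45):
  0:1  1:985  2:479  3:1509  4:531  5:704  6:467  7:94
  8:1026  9:1325  10:338  11:2051  12:1665  13:197  14:512  15:718
  16:1771  17:557  18:1342  19:435  20:1870  21:265  22:900  23:2075
  24:333  25:1288  26:1351  27:976  28:2019  29:1360  30:1517  31:87
  32:374  33:53  34:180  35:415  36:899  37:1090  38:1935  39:1860
  40:820  41:272  42:1552  43:1266  44:491  45:843
Giant step factor: 985^(-46) ≡ 1792 (mod 2081).
Scan 1296·1792^i mod 2081 for i = 0, 1, …:
  i=0: 1296   i=1: 36   i=2: 1
Match at i=2, j=0: e = 2·46 + 0 = 92.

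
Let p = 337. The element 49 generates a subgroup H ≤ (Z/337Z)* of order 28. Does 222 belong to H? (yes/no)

no

222 ∈ ⟨49⟩ iff 222^28 ≡ 1 (mod 337), since |⟨49⟩| = 28.
222^28 mod 337 = 209.
Since 209 ≠ 1, 222 does not lie in the subgroup.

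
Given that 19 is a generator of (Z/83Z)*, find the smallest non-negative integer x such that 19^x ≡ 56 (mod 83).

77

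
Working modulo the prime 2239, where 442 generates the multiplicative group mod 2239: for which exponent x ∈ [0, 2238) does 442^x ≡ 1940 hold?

Baby-step giant-step with m = ceil(sqrt(2238)) = 48.
Baby table (442^j mod 2239 for j=0..47):
  0:1  1:442  2:571  3:1614  4:1386  5:1365  6:1039  7:243
  8:2173  9:2174  10:377  11:948  12:323  13:1709  14:835  15:1874
  16:2117  17:2051  18:1986  19:124  20:1072  21:1395  22:865  23:1700
  24:1335  25:1213  26:1025  27:772  28:896  29:1968  30:1124  31:1989
  32:1450  33:546  34:1759  35:545  36:1317  37:2213  38:1942  39:827
  40:577  41:2027  42:334  43:2093  44:399  45:1716  46:1690  47:1393
Giant step factor: 442^(-48) ≡ 707 (mod 2239).
Scan 1940·707^i mod 2239 for i = 0, 1, …:
  i=0: 1940   i=1: 1312   i=2: 638   i=3: 1027
  i=4: 653   i=5: 437   i=6: 2216   i=7: 1651
  i=8: 738   i=9: 79   i=10: 2117
Match at i=10, j=16: x = 10·48 + 16 = 496.

496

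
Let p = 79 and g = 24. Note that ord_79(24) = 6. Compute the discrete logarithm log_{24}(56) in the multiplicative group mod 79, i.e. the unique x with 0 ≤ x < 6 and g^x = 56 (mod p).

5

Successive powers of 24 modulo 79:
  24^0=1  24^1=24  24^2=23  24^3=78  24^4=55  24^5=56
So 24^5 ≡ 56 (mod 79), giving x = 5.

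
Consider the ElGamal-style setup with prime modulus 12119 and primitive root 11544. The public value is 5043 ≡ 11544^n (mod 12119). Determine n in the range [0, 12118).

6816

Baby-step giant-step with m = ceil(sqrt(12118)) = 111.
Baby table (11544^j mod 12119 for j=0..110):
  0:1  1:11544  2:3412  3:1378  4:7504  5:11683  6:8320  7:3005
  8:5142  9:386  10:8311  11:8180  12:10791  13:103  14:1370  15:12104
  16:8625  17:9415  18:3568  19:8630  20:6540  21:8509  22:3401  23:7703
  24:6329  25:8644  26:10609  27:7801  28:10574  29:3688  30:225  31:3934
  32:4203  33:7075  34:3859  35:10971  36:5674  37:9580  38:5645  39:2017
  40:3649  41:10531  42:4175  43:11056  44:5275  45:8744  46:1585  47:9669
  48:2946  49:2710  50:5101  51:11842  52:1728  53:158  54:6102  55:5860
  56:11701  57:10089  58:3826  59:5708  60:2149  61:463  62:393  63:4286
  64:7826  65:8318  66:4155  67:10437  68:9749  69:5422  70:9052  71:6270
  72:6212  73:3205  74:11332  75:4122  76:5174  77:6224  78:8424  79:3800
  80:8539  81:10389  82:992  83:11312  84:3503  85:9648  86:2902  87:3772
  88:401  89:11805  90:10884  91:7223  92:3592  93:6949  94:3595  95:5224
  96:1712  97:9358  98:12105  99:8050  100:708  101:4946  102:4015  103:6104
  104:4710  105:6406  106:726  107:6715  108:4836  109:6670  110:6473
Giant step factor: 11544^(-111) ≡ 8211 (mod 12119).
Scan 5043·8211^i mod 12119 for i = 0, 1, …:
  i=0: 5043   i=1: 9569   i=2: 3582   i=3: 11108
  i=4: 194   i=5: 5345   i=6: 4896   i=7: 2333
  i=8: 8243   i=9: 10777     …   i=60: 7031
  i=61: 8744
Match at i=61, j=45: n = 61·111 + 45 = 6816.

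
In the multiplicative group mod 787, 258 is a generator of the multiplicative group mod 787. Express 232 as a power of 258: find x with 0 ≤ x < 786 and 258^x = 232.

491

Baby-step giant-step with m = ceil(sqrt(786)) = 29.
Baby table (258^j mod 787 for j=0..28):
  0:1  1:258  2:456  3:385  4:168  5:59  6:269  7:146
  8:679  9:468  10:333  11:131  12:744  13:711  14:67  15:759
  16:646  17:611  18:238  19:18  20:709  21:338  22:634  23:663
  24:275  25:120  26:267  27:417  28:554
Giant step factor: 258^(-29) ≡ 701 (mod 787).
Scan 232·701^i mod 787 for i = 0, 1, …:
  i=0: 232   i=1: 510   i=2: 212   i=3: 656
  i=4: 248   i=5: 708   i=6: 498   i=7: 457
  i=8: 48   i=9: 594     …   i=15: 773
  i=16: 417
Match at i=16, j=27: x = 16·29 + 27 = 491.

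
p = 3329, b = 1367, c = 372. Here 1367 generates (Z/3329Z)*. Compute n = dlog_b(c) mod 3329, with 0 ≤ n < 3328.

Baby-step giant-step with m = ceil(sqrt(3328)) = 58.
Baby table (1367^j mod 3329 for j=0..57):
  0:1  1:1367  2:1120  3:3029  4:2696  5:229  6:117  7:147
  8:1209  9:1519  10:2506  11:161  12:373  13:554  14:1635  15:1286
  16:250  17:2192  18:364  19:1567  20:1542  21:657  22:2618  23:131
  24:2640  25:244  26:648  27:302  28:38  29:2011  30:2612  31:1916
  32:2578  33:2044  34:1117  35:2257  36:2665  37:1129  38:2016  39:2789
  40:858  41:1078  42:2208  43:2262  44:2842  45:71  46:516  47:2953
  48:2003  49:1663  50:2943  51:1649  52:450  53:2614  54:1321  55:1489
  56:1444  57:3180
Giant step factor: 1367^(-58) ≡ 1491 (mod 3329).
Scan 372·1491^i mod 3329 for i = 0, 1, …:
  i=0: 372   i=1: 2038   i=2: 2610   i=3: 3238
  i=4: 808   i=5: 2959   i=6: 944   i=7: 2666
  i=8: 180   i=9: 2060     …   i=40: 1423
  i=41: 1120
Match at i=41, j=2: n = 41·58 + 2 = 2380.

2380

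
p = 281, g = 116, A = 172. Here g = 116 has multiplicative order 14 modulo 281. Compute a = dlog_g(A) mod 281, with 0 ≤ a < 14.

13

Successive powers of 116 modulo 281:
  116^0=1  116^1=116  116^2=249  116^3=222  116^4=181  116^5=202
  116^6=109  116^7=280  116^8=165  116^9=32  116^10=59  116^11=100
  116^12=79  116^13=172
So 116^13 ≡ 172 (mod 281), giving a = 13.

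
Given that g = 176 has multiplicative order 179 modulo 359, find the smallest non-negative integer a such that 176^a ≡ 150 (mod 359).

80

Baby-step giant-step with m = ceil(sqrt(179)) = 14.
Baby table (176^j mod 359 for j=0..13):
  0:1  1:176  2:102  3:2  4:352  5:204  6:4  7:345
  8:49  9:8  10:331  11:98  12:16  13:303
Giant step factor: 176^(-14) ≡ 185 (mod 359).
Scan 150·185^i mod 359 for i = 0, 1, …:
  i=0: 150   i=1: 107   i=2: 50   i=3: 275
  i=4: 256   i=5: 331
Match at i=5, j=10: a = 5·14 + 10 = 80.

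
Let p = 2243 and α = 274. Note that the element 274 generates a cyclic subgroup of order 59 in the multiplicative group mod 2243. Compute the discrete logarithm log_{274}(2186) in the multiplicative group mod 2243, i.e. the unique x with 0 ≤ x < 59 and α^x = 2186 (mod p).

Successive powers of 274 modulo 2243:
  274^0=1  274^1=274  274^2=1057  274^3=271  274^4=235  274^5=1586
  274^6=1665  274^7=881  274^8=1393  274^9=372  274^10=993  274^11=679
  274^12=2120  274^13=2186
So 274^13 ≡ 2186 (mod 2243), giving x = 13.

13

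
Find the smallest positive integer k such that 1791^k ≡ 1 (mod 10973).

2743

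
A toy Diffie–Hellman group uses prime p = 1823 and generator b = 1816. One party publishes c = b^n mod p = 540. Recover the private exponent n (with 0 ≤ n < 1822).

Baby-step giant-step with m = ceil(sqrt(1822)) = 43.
Baby table (1816^j mod 1823 for j=0..42):
  0:1  1:1816  2:49  3:1480  4:578  5:1423  6:977  7:453
  8:475  9:321  10:1399  11:1145  12:1100  13:1415  14:1033  15:61
  16:1396  17:1166  18:953  19:621  20:1122  21:1261  22:288  23:1630
  24:1351  25:1481  26:571  27:1472  28:634  29:1031  30:75  31:1298
  32:29  33:1620  34:1421  35:991  36:355  37:1161  38:988  39:376
  40:1014  41:194  42:465
Giant step factor: 1816^(-43) ≡ 732 (mod 1823).
Scan 540·732^i mod 1823 for i = 0, 1, …:
  i=0: 540   i=1: 1512   i=2: 223   i=3: 989
  i=4: 217   i=5: 243   i=6: 1045   i=7: 1103
  i=8: 1630
Match at i=8, j=23: n = 8·43 + 23 = 367.

367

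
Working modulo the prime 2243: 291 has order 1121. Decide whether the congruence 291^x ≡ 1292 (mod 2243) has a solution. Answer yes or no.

no

1292 ∈ ⟨291⟩ iff 1292^1121 ≡ 1 (mod 2243), since |⟨291⟩| = 1121.
1292^1121 mod 2243 = 2242.
Since 2242 ≠ 1, 1292 does not lie in the subgroup.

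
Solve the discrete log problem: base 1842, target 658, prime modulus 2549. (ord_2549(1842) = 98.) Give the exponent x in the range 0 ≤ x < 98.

Baby-step giant-step with m = ceil(sqrt(98)) = 10.
Baby table (1842^j mod 2549 for j=0..9):
  0:1  1:1842  2:245  3:117  4:1398  5:626  6:944  7:430
  8:1870  9:841
Giant step factor: 1842^(-10) ≡ 681 (mod 2549).
Scan 658·681^i mod 2549 for i = 0, 1, …:
  i=0: 658   i=1: 2023   i=2: 1203   i=3: 1014
  i=4: 2304   i=5: 1389   i=6: 230   i=7: 1141
  i=8: 2125   i=9: 1842
Match at i=9, j=1: x = 9·10 + 1 = 91.

91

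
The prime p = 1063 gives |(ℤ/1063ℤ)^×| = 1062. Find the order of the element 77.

The order of 77 must divide p − 1 = 1062 = 2 · 3^2 · 59.
Divisors: 1, 2, 3, 6, 9, 18, 59, 118, 177, 354, 531, 1062.
Check each in increasing order: 77^1 ≡ 77;  77^2 ≡ 614;  77^3 ≡ 506;  77^6 ≡ 916;  77^9 ≡ 28;  77^18 ≡ 784;  77^59 ≡ 275;  77^118 ≡ 152;  77^177 ≡ 343;  77^354 ≡ 719;  77^531 ≡ 1.
Smallest exponent giving 1 is 531.

531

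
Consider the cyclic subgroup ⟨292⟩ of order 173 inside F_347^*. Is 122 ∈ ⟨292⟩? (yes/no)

122 ∈ ⟨292⟩ iff 122^173 ≡ 1 (mod 347), since |⟨292⟩| = 173.
122^173 mod 347 = 346.
Since 346 ≠ 1, 122 does not lie in the subgroup.

no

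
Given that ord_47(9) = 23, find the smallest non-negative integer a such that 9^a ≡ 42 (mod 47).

19

Successive powers of 9 modulo 47:
  9^0=1  9^1=9  9^2=34  9^3=24  9^4=28  9^5=17
  9^6=12  9^7=14  9^8=32  9^9=6  9^10=7  9^11=16
  9^12=3  9^13=27  9^14=8  9^15=25  9^16=37  9^17=4
  9^18=36  9^19=42
So 9^19 ≡ 42 (mod 47), giving a = 19.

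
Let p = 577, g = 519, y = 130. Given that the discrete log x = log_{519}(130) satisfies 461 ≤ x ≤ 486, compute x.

472

Compute 519^461 mod 577 = 474, then multiply by 519 repeatedly:
  519^461=474  519^462=204  519^463=285  519^464=203  519^465=343
  519^466=301  519^467=429  519^468=506  519^469=79  519^470=34
  519^471=336  519^472=130
Found 130 at exponent 472.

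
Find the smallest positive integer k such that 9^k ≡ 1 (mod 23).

The order of 9 must divide p − 1 = 22 = 2 · 11.
Divisors: 1, 2, 11, 22.
Check each in increasing order: 9^1 ≡ 9;  9^2 ≡ 12;  9^11 ≡ 1.
Smallest exponent giving 1 is 11.

11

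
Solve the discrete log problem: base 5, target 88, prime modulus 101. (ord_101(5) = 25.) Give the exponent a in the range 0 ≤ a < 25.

9

Successive powers of 5 modulo 101:
  5^0=1  5^1=5  5^2=25  5^3=24  5^4=19  5^5=95
  5^6=71  5^7=52  5^8=58  5^9=88
So 5^9 ≡ 88 (mod 101), giving a = 9.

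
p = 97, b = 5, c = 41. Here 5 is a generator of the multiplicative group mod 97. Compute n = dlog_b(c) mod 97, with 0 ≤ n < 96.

85

Baby-step giant-step with m = ceil(sqrt(96)) = 10.
Baby table (5^j mod 97 for j=0..9):
  0:1  1:5  2:25  3:28  4:43  5:21  6:8  7:40
  8:6  9:30
Giant step factor: 5^(-10) ≡ 11 (mod 97).
Scan 41·11^i mod 97 for i = 0, 1, …:
  i=0: 41   i=1: 63   i=2: 14   i=3: 57
  i=4: 45   i=5: 10   i=6: 13   i=7: 46
  i=8: 21
Match at i=8, j=5: n = 8·10 + 5 = 85.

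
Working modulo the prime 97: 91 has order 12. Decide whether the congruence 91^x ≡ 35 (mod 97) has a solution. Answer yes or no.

⟨91⟩ has order 12; its elements mod 97 are {1, 6, 16, 22, 35, 36, 61, 62, 75, 81, 91, 96}.
35 is in this set.

yes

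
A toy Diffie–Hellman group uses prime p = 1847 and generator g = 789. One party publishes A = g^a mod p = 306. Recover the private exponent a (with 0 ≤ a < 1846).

215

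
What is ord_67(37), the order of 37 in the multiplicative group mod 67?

3

The order of 37 must divide p − 1 = 66 = 2 · 3 · 11.
Divisors: 1, 2, 3, 6, 11, 22, 33, 66.
Check each in increasing order: 37^1 ≡ 37;  37^2 ≡ 29;  37^3 ≡ 1.
Smallest exponent giving 1 is 3.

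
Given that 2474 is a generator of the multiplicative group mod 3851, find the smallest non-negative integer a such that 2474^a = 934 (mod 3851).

Baby-step giant-step with m = ceil(sqrt(3850)) = 63.
Baby table (2474^j mod 3851 for j=0..62):
  0:1  1:2474  2:1437  3:665  4:833  5:557  6:3211  7:3252
  8:709  9:1861  10:2169  11:1663  12:1394  13:2111  14:658  15:2770
  16:2051  17:2407  18:1272  19:661  20:2490  21:2511  22:551  23:3771
  24:2332  25:570  26:714  27:2678  28:1652  29:1137  30:1708  31:1045
  32:1309  33:3626  34:1745  35:159  36:564  37:1274  38:1758  39:1513
  40:3841  41:2217  42:1034  43:1052  44:3223  45:2132  46:2549  47:2139
  48:612  49:645  50:1416  51:2625  52:1464  53:1996  54:1122  55:3108
  56:2596  57:2887  58:2684  59:1092  60:2057  61:1847  62:2192
Giant step factor: 2474^(-63) ≡ 1680 (mod 3851).
Scan 934·1680^i mod 3851 for i = 0, 1, …:
  i=0: 934   i=1: 1763   i=2: 421   i=3: 2547
  i=4: 499   i=5: 2653   i=6: 1433   i=7: 565
  i=8: 1854   i=9: 3112     …   i=44: 523
  i=45: 612
Match at i=45, j=48: a = 45·63 + 48 = 2883.

2883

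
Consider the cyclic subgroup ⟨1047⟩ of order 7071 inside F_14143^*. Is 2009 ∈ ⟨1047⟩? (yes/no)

2009 ∈ ⟨1047⟩ iff 2009^7071 ≡ 1 (mod 14143), since |⟨1047⟩| = 7071.
2009^7071 mod 14143 = 1.
Since 1 = 1, 2009 lies in the subgroup.

yes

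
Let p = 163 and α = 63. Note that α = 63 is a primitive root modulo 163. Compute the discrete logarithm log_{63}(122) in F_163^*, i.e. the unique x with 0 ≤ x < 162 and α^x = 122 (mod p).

5

Baby-step giant-step with m = ceil(sqrt(162)) = 13.
Baby table (63^j mod 163 for j=0..12):
  0:1  1:63  2:57  3:5  4:152  5:122  6:25  7:108
  8:121  9:125  10:51  11:116  12:136
Giant step factor: 63^(-13) ≡ 101 (mod 163).
Scan 122·101^i mod 163 for i = 0, 1, …:
  i=0: 122
Match at i=0, j=5: x = 0·13 + 5 = 5.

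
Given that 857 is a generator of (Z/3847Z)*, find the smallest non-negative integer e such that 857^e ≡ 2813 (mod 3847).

3745

Baby-step giant-step with m = ceil(sqrt(3846)) = 63.
Baby table (857^j mod 3847 for j=0..62):
  0:1  1:857  2:3519  3:3582  4:3715  5:2286  6:979  7:357
  8:2036  9:2161  10:1570  11:2887  12:538  13:3273  14:498  15:3616
  16:2077  17:2675  18:3510  19:3563  20:2820  21:824  22:2167  23:2865
  24:919  25:2795  26:2481  27:2673  28:1796  29:372  30:3350  31:1088
  32:1442  33:907  34:205  35:2570  36:2006  37:3380  38:3716  39:3143
  40:651  41:92  42:1904  43:600  44:2549  45:3244  46:2574  47:1587
  48:2068  49:2656  50:2615  51:2101  52:161  53:3332  54:1050  55:3499
  56:1830  57:2581  58:3739  59:3619  60:801  61:1691  62:2715
Giant step factor: 857^(-63) ≡ 809 (mod 3847).
Scan 2813·809^i mod 3847 for i = 0, 1, …:
  i=0: 2813   i=1: 2140   i=2: 110   i=3: 509
  i=4: 152   i=5: 3711   i=6: 1539   i=7: 2470
  i=8: 1637   i=9: 965     …   i=58: 2066
  i=59: 1796
Match at i=59, j=28: e = 59·63 + 28 = 3745.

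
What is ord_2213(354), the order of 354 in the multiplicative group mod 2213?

The order of 354 must divide p − 1 = 2212 = 2^2 · 7 · 79.
Divisors: 1, 2, 4, 7, 14, 28, 79, 158, 316, 553, 1106, 2212.
Check each in increasing order: 354^1 ≡ 354;  354^2 ≡ 1388;  354^4 ≡ 1234;  354^7 ≡ 1776;  354^14 ≡ 651;  354^28 ≡ 1118;  354^79 ≡ 236;  354^158 ≡ 371;  354^316 ≡ 435;  354^553 ≡ 1130;  354^1106 ≡ 2212;  354^2212 ≡ 1.
Smallest exponent giving 1 is 2212.

2212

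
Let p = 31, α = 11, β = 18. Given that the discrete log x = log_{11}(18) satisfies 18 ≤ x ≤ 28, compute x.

Compute 11^18 mod 31 = 2, then multiply by 11 repeatedly:
  11^18=2  11^19=22  11^20=25  11^21=27  11^22=18
Found 18 at exponent 22.

22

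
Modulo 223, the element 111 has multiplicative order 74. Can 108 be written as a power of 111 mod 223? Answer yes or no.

yes

108 ∈ ⟨111⟩ iff 108^74 ≡ 1 (mod 223), since |⟨111⟩| = 74.
108^74 mod 223 = 1.
Since 1 = 1, 108 lies in the subgroup.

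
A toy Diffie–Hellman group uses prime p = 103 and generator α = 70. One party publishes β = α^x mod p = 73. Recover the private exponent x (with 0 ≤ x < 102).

Successive powers of 70 modulo 103:
  70^0=1  70^1=70  70^2=59  70^3=10  70^4=82  70^5=75
  70^6=100  70^7=99  70^8=29  70^9=73
So 70^9 ≡ 73 (mod 103), giving x = 9.

9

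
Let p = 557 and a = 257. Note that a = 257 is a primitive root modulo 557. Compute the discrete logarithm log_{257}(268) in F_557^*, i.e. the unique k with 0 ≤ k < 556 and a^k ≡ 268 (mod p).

Baby-step giant-step with m = ceil(sqrt(556)) = 24.
Baby table (257^j mod 557 for j=0..23):
  0:1  1:257  2:323  3:18  4:170  5:244  6:324  7:275
  8:493  9:262  10:494  11:519  12:260  13:537  14:430  15:224
  16:197  17:499  18:133  19:204  20:70  21:166  22:330  23:146
Giant step factor: 257^(-24) ≡ 225 (mod 557).
Scan 268·225^i mod 557 for i = 0, 1, …:
  i=0: 268   i=1: 144   i=2: 94   i=3: 541
  i=4: 299   i=5: 435   i=6: 400   i=7: 323
Match at i=7, j=2: k = 7·24 + 2 = 170.

170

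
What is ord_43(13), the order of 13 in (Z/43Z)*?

21

The order of 13 must divide p − 1 = 42 = 2 · 3 · 7.
Divisors: 1, 2, 3, 6, 7, 14, 21, 42.
Check each in increasing order: 13^1 ≡ 13;  13^2 ≡ 40;  13^3 ≡ 4;  13^6 ≡ 16;  13^7 ≡ 36;  13^14 ≡ 6;  13^21 ≡ 1.
Smallest exponent giving 1 is 21.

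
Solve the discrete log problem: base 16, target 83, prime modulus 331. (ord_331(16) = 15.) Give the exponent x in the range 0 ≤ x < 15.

Successive powers of 16 modulo 331:
  16^0=1  16^1=16  16^2=256  16^3=124  16^4=329  16^5=299
  16^6=150  16^7=83
So 16^7 ≡ 83 (mod 331), giving x = 7.

7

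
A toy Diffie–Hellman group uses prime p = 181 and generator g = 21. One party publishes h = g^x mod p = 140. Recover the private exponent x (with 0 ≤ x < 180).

Baby-step giant-step with m = ceil(sqrt(180)) = 14.
Baby table (21^j mod 181 for j=0..13):
  0:1  1:21  2:79  3:30  4:87  5:17  6:176  7:76
  8:148  9:31  10:108  11:96  12:25  13:163
Giant step factor: 21^(-14) ≡ 147 (mod 181).
Scan 140·147^i mod 181 for i = 0, 1, …:
  i=0: 140   i=1: 127   i=2: 26   i=3: 21
Match at i=3, j=1: x = 3·14 + 1 = 43.

43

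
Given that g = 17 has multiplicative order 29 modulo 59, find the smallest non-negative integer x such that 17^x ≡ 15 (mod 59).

13

Successive powers of 17 modulo 59:
  17^0=1  17^1=17  17^2=53  17^3=16  17^4=36  17^5=22
  17^6=20  17^7=45  17^8=57  17^9=25  17^10=12  17^11=27
  17^12=46  17^13=15
So 17^13 ≡ 15 (mod 59), giving x = 13.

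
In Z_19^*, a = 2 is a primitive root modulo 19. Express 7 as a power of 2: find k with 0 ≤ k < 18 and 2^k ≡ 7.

6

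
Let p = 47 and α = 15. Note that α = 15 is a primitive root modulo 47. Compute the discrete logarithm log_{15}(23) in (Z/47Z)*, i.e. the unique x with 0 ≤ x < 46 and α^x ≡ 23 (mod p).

Baby-step giant-step with m = ceil(sqrt(46)) = 7.
Baby table (15^j mod 47 for j=0..6):
  0:1  1:15  2:37  3:38  4:6  5:43  6:34
Giant step factor: 15^(-7) ≡ 20 (mod 47).
Scan 23·20^i mod 47 for i = 0, 1, …:
  i=0: 23   i=1: 37
Match at i=1, j=2: x = 1·7 + 2 = 9.

9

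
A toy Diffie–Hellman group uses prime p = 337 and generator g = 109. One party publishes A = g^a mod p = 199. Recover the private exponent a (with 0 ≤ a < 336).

Baby-step giant-step with m = ceil(sqrt(336)) = 19.
Baby table (109^j mod 337 for j=0..18):
  0:1  1:109  2:86  3:275  4:319  5:60  6:137  7:105
  8:324  9:268  10:230  11:132  12:234  13:231  14:241  15:320
  16:169  17:223  18:43
Giant step factor: 109^(-19) ≡ 250 (mod 337).
Scan 199·250^i mod 337 for i = 0, 1, …:
  i=0: 199   i=1: 211   i=2: 178   i=3: 16
  i=4: 293   i=5: 121   i=6: 257   i=7: 220
  i=8: 69   i=9: 63     …   i=16: 134
  i=17: 137
Match at i=17, j=6: a = 17·19 + 6 = 329.

329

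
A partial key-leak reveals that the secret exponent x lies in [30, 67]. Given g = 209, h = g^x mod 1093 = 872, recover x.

67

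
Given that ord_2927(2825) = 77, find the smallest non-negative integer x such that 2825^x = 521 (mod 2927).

27

Baby-step giant-step with m = ceil(sqrt(77)) = 9.
Baby table (2825^j mod 2927 for j=0..8):
  0:1  1:2825  2:1623  3:1293  4:2756  5:2807  6:532  7:1349
  8:2898
Giant step factor: 2825^(-9) ≡ 1794 (mod 2927).
Scan 521·1794^i mod 2927 for i = 0, 1, …:
  i=0: 521   i=1: 961   i=2: 31   i=3: 1
Match at i=3, j=0: x = 3·9 + 0 = 27.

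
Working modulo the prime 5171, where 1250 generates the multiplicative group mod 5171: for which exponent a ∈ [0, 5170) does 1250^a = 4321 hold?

Baby-step giant-step with m = ceil(sqrt(5170)) = 72.
Baby table (1250^j mod 5171 for j=0..71):
  0:1  1:1250  2:858  3:2103  4:1882  5:4866  6:1404  7:2031
  8:4960  9:5142  10:5118  11:973  12:1065  13:2303  14:3674  15:652
  16:3153  17:948  18:841  19:1537  20:2809  21:141  22:436  23:2045
  24:1776  25:1641  26:3534  27:1466  28:1966  29:1275  30:1082  31:2869
  32:2747  33:206  34:4121  35:934  36:4025  37:5038  38:4393  39:4819
  40:4706  41:3073  42:4368  43:4595  44:3940  45:2208  46:3857  47:1878
  48:5037  49:3143  50:3961  51:2603  52:1191  53:4673  54:3191  55:1909
  56:2419  57:3886  58:1931  59:4064  60:2078  61:1658  62:4100  63:539
  64:1520  65:2243  66:1068  67:882  68:1077  69:1790  70:3628  71:33
Giant step factor: 1250^(-72) ≡ 3199 (mod 5171).
Scan 4321·3199^i mod 5171 for i = 0, 1, …:
  i=0: 4321   i=1: 796   i=2: 2272   i=3: 2873
  i=4: 1860   i=5: 3490   i=6: 321   i=7: 3021
  i=8: 4751   i=9: 880     …   i=25: 791
  i=26: 1790
Match at i=26, j=69: a = 26·72 + 69 = 1941.

1941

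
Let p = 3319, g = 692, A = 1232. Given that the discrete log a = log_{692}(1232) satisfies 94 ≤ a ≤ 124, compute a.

109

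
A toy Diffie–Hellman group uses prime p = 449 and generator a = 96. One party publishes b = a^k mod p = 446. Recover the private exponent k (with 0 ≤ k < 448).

Baby-step giant-step with m = ceil(sqrt(448)) = 22.
Baby table (96^j mod 449 for j=0..21):
  0:1  1:96  2:236  3:206  4:20  5:124  6:230  7:79
  8:400  9:235  10:110  11:233  12:367  13:210  14:404  15:170
  16:156  17:159  18:447  19:257  20:426  21:37
Giant step factor: 96^(-22) ≡ 101 (mod 449).
Scan 446·101^i mod 449 for i = 0, 1, …:
  i=0: 446   i=1: 146   i=2: 378   i=3: 13
  i=4: 415   i=5: 158   i=6: 243   i=7: 297
  i=8: 363   i=9: 294     …   i=15: 432
  i=16: 79
Match at i=16, j=7: k = 16·22 + 7 = 359.

359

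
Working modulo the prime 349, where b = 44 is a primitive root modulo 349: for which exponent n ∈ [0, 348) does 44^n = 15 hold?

272

Baby-step giant-step with m = ceil(sqrt(348)) = 19.
Baby table (44^j mod 349 for j=0..18):
  0:1  1:44  2:191  3:28  4:185  5:113  6:86  7:294
  8:23  9:314  10:205  11:295  12:67  13:156  14:233  15:131
  16:180  17:242  18:178
Giant step factor: 44^(-19) ≡ 34 (mod 349).
Scan 15·34^i mod 349 for i = 0, 1, …:
  i=0: 15   i=1: 161   i=2: 239   i=3: 99
  i=4: 225   i=5: 321   i=6: 95   i=7: 89
  i=8: 234   i=9: 278     …   i=13: 331
  i=14: 86
Match at i=14, j=6: n = 14·19 + 6 = 272.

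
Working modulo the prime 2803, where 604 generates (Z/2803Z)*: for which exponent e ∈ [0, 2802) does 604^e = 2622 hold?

Baby-step giant-step with m = ceil(sqrt(2802)) = 53.
Baby table (604^j mod 2803 for j=0..52):
  0:1  1:604  2:426  3:2231  4:2084  5:189  6:2036  7:2030
  8:1209  9:1456  10:2085  11:793  12:2462  13:1458  14:490  15:1645
  16:1318  17:20  18:868  19:111  20:2575  21:2438  22:977  23:1478
  24:1358  25:1756  26:1090  27:2458  28:1845  29:1589  30:1130  31:1391
  32:2067  33:1133  34:400  35:542  36:2220  37:1046  38:1109  39:2722
  40:1530  41:1933  42:1484  43:2179  44:1509  45:461  46:947  47:176
  48:2593  49:2098  50:236  51:2394  52:2431
Giant step factor: 604^(-53) ≡ 1170 (mod 2803).
Scan 2622·1170^i mod 2803 for i = 0, 1, …:
  i=0: 2622   i=1: 1258   i=2: 285   i=3: 2696
  i=4: 945   i=5: 1268   i=6: 773   i=7: 1844
  i=8: 1973   i=9: 1541     …   i=31: 1103
  i=32: 1130
Match at i=32, j=30: e = 32·53 + 30 = 1726.

1726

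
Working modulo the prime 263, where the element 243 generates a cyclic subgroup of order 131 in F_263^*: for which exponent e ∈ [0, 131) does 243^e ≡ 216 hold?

71

Baby-step giant-step with m = ceil(sqrt(131)) = 12.
Baby table (243^j mod 263 for j=0..11):
  0:1  1:243  2:137  3:153  4:96  5:184  6:2  7:223
  8:11  9:43  10:192  11:105
Giant step factor: 243^(-12) ≡ 66 (mod 263).
Scan 216·66^i mod 263 for i = 0, 1, …:
  i=0: 216   i=1: 54   i=2: 145   i=3: 102
  i=4: 157   i=5: 105
Match at i=5, j=11: e = 5·12 + 11 = 71.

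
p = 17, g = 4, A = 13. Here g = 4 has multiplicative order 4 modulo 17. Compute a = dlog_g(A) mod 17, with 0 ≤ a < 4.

3

Successive powers of 4 modulo 17:
  4^0=1  4^1=4  4^2=16  4^3=13
So 4^3 ≡ 13 (mod 17), giving a = 3.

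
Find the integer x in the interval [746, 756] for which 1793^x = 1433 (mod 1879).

Compute 1793^746 mod 1879 = 1521, then multiply by 1793 repeatedly:
  1793^746=1521  1793^747=724  1793^748=1622  1793^749=1433
Found 1433 at exponent 749.

749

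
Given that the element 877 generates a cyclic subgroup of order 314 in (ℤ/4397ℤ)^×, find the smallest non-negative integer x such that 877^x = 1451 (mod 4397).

63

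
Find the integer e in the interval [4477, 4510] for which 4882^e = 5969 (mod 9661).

Compute 4882^4477 mod 9661 = 3613, then multiply by 4882 repeatedly:
  4882^4477=3613  4882^4478=7341  4882^4479=6113  4882^4480=837  4882^4481=9292
  4882^4482=5149  4882^4483=9157  4882^4484=3027  4882^4485=6145  4882^4486=2485
  4882^4487=7215  4882^4488=9285  4882^4489=9619  4882^4490=7498  4882^4491=9368
  4882^4492=9063  4882^4493=7847  4882^4494=3189  4882^4495=4827  4882^4496=2235
  4882^4497=4001  4882^4498=8001  4882^4499=1459  4882^4500=2681  4882^4501=7648
  4882^4502=7432  4882^4503=5969
Found 5969 at exponent 4503.

4503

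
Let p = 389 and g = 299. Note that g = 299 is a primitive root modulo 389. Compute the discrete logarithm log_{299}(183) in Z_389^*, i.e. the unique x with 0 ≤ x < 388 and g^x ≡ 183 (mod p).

246

Baby-step giant-step with m = ceil(sqrt(388)) = 20.
Baby table (299^j mod 389 for j=0..19):
  0:1  1:299  2:320  3:375  4:93  5:188  6:196  7:254
  8:91  9:368  10:334  11:282  12:294  13:381  14:331  15:163
  16:112  17:34  18:52  19:377
Giant step factor: 299^(-20) ≡ 76 (mod 389).
Scan 183·76^i mod 389 for i = 0, 1, …:
  i=0: 183   i=1: 293   i=2: 95   i=3: 218
  i=4: 230   i=5: 364   i=6: 45   i=7: 308
  i=8: 68   i=9: 111   i=10: 267   i=11: 64
  i=12: 196
Match at i=12, j=6: x = 12·20 + 6 = 246.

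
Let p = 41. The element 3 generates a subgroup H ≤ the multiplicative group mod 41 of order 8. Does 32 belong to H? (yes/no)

yes

32 ∈ ⟨3⟩ iff 32^8 ≡ 1 (mod 41), since |⟨3⟩| = 8.
32^8 mod 41 = 1.
Since 1 = 1, 32 lies in the subgroup.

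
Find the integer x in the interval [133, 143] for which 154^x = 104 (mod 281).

139

Compute 154^133 mod 281 = 61, then multiply by 154 repeatedly:
  154^133=61  154^134=121  154^135=88  154^136=64  154^137=21
  154^138=143  154^139=104
Found 104 at exponent 139.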